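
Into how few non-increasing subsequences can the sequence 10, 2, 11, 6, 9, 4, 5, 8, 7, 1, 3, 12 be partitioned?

5

Place each on the leftmost legal pile:
10 → new pile 1 (tops now [10])
2 → pile 1 (tops now [2])
11 → new pile 2 (tops now [2, 11])
6 → pile 2 (tops now [2, 6])
9 → new pile 3 (tops now [2, 6, 9])
4 → pile 2 (tops now [2, 4, 9])
5 → pile 3 (tops now [2, 4, 5])
8 → new pile 4 (tops now [2, 4, 5, 8])
7 → pile 4 (tops now [2, 4, 5, 7])
1 → pile 1 (tops now [1, 4, 5, 7])
3 → pile 2 (tops now [1, 3, 5, 7])
12 → new pile 5 (tops now [1, 3, 5, 7, 12])
Five piles.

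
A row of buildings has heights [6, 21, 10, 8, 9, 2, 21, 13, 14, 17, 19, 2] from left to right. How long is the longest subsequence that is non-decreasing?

7

Let dp[i] be the length of the longest such subsequence ending at index i:
i:      1  2  3  4  5  6  7  8  9 10 11 12
a[i]:   6 21 10  8  9  2 21 13 14 17 19  2
dp:     1  2  2  2  3  1  4  4  5  6  7  2
Maximum dp value is 7.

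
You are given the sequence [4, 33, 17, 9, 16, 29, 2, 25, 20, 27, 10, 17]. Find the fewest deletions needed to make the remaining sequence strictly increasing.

7

Fewest deletions = n − (longest strictly increasing subsequence).
i:      1  2  3  4  5  6  7  8  9 10 11 12
a[i]:   4 33 17  9 16 29  2 25 20 27 10 17
dp:     1  2  2  2  3  4  1  4  4  5  3  4
max dp = 5, so deletions = 12 − 5 = 7.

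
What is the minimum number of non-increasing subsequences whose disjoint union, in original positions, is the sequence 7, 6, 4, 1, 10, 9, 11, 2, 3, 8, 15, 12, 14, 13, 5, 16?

7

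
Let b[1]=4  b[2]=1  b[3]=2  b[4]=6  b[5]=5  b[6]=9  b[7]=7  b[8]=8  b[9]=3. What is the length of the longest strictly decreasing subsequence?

3

Negate each value so 'decreasing' becomes 'increasing', then run patience tails on the negated sequence:
-4 → extends → [-4]
-1 → extends → [-4, -1]
-2 → replaces -1 → [-4, -2]
-6 → replaces -4 → [-6, -2]
-5 → replaces -2 → [-6, -5]
-9 → replaces -6 → [-9, -5]
-7 → replaces -5 → [-9, -7]
-8 → replaces -7 → [-9, -8]
-3 → extends → [-9, -8, -3]
Three tails, so the longest strictly decreasing subsequence of the original has length 3.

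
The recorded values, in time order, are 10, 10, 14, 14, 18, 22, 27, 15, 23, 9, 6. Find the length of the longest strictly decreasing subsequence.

Let dp[i] be the longest strictly decreasing subsequence ending at i:
i:      1  2  3  4  5  6  7  8  9 10 11
a[i]:  10 10 14 14 18 22 27 15 23  9  6
dp:     1  1  1  1  1  1  1  2  2  3  4
Maximum is 4.

4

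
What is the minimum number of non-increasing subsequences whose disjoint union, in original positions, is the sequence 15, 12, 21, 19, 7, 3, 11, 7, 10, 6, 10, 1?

Place each on the leftmost legal pile:
15 → new pile 1 (tops now [15])
12 → pile 1 (tops now [12])
21 → new pile 2 (tops now [12, 21])
19 → pile 2 (tops now [12, 19])
7 → pile 1 (tops now [7, 19])
3 → pile 1 (tops now [3, 19])
11 → pile 2 (tops now [3, 11])
7 → pile 2 (tops now [3, 7])
10 → new pile 3 (tops now [3, 7, 10])
6 → pile 2 (tops now [3, 6, 10])
10 → pile 3 (tops now [3, 6, 10])
1 → pile 1 (tops now [1, 6, 10])
Three piles.

3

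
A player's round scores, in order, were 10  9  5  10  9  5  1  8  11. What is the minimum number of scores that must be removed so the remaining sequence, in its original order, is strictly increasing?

6

Fewest deletions = n − (longest strictly increasing subsequence).
Patience tails:
10 → extends → [10]
9 → replaces 10 → [9]
5 → replaces 9 → [5]
10 → extends → [5, 10]
9 → replaces 10 → [5, 9]
5 → already a tail → [5, 9]
1 → replaces 5 → [1, 9]
8 → replaces 9 → [1, 8]
11 → extends → [1, 8, 11]
Longest strictly increasing subsequence has length 3, so deletions = 9 − 3 = 6.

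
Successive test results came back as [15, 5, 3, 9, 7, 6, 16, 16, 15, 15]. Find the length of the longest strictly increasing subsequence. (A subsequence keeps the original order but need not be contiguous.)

Track the smallest tail for each achievable length (strict):
15 → extends → [15]
5 → replaces 15 → [5]
3 → replaces 5 → [3]
9 → extends → [3, 9]
7 → replaces 9 → [3, 7]
6 → replaces 7 → [3, 6]
16 → extends → [3, 6, 16]
16 → already a tail → [3, 6, 16]
15 → replaces 16 → [3, 6, 15]
15 → already a tail → [3, 6, 15]
Three tails, so the longest strictly increasing subsequence has length 3 (e.g. 5, 9, 16).

3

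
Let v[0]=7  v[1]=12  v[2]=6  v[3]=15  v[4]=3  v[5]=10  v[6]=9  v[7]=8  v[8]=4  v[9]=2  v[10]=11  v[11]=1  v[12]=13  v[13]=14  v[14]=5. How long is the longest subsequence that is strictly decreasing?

7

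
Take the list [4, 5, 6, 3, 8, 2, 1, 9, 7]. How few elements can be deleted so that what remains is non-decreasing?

Fewest deletions = n − (longest non-decreasing subsequence).
Patience tails:
4 → extends → [4]
5 → extends → [4, 5]
6 → extends → [4, 5, 6]
3 → replaces 4 → [3, 5, 6]
8 → extends → [3, 5, 6, 8]
2 → replaces 3 → [2, 5, 6, 8]
1 → replaces 2 → [1, 5, 6, 8]
9 → extends → [1, 5, 6, 8, 9]
7 → replaces 8 → [1, 5, 6, 7, 9]
Longest non-decreasing subsequence has length 5, so deletions = 9 − 5 = 4.

4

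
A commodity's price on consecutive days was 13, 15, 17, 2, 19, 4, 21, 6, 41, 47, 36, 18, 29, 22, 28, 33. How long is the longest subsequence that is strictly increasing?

Track the smallest tail for each achievable length (strict):
13 → extends → [13]
15 → extends → [13, 15]
17 → extends → [13, 15, 17]
2 → replaces 13 → [2, 15, 17]
19 → extends → [2, 15, 17, 19]
4 → replaces 15 → [2, 4, 17, 19]
21 → extends → [2, 4, 17, 19, 21]
6 → replaces 17 → [2, 4, 6, 19, 21]
41 → extends → [2, 4, 6, 19, 21, 41]
47 → extends → [2, 4, 6, 19, 21, 41, 47]
36 → replaces 41 → [2, 4, 6, 19, 21, 36, 47]
18 → replaces 19 → [2, 4, 6, 18, 21, 36, 47]
29 → replaces 36 → [2, 4, 6, 18, 21, 29, 47]
22 → replaces 29 → [2, 4, 6, 18, 21, 22, 47]
28 → replaces 47 → [2, 4, 6, 18, 21, 22, 28]
33 → extends → [2, 4, 6, 18, 21, 22, 28, 33]
Eight tails, so the longest strictly increasing subsequence has length 8 (e.g. 13, 15, 17, 19, 21, 22, 28, 33).

8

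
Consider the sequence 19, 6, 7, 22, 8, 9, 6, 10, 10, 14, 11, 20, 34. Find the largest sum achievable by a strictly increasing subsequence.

Let S[i] be the best sum of a strictly increasing subsequence ending at i:
i:       1   2   3   4   5   6   7   8   9  10  11  12  13
a[i]:   19   6   7  22   8   9   6  10  10  14  11  20  34
S:      19   6  13  41  21  30   6  40  40  54  51  74 108
Maximum is 108 (e.g. 6 + 7 + 8 + 9 + 10 + 14 + 20 + 34).

108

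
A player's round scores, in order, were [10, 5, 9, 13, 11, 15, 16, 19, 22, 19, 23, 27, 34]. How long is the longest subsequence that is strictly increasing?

10

Track the smallest tail for each achievable length (strict):
10 → extends → [10]
5 → replaces 10 → [5]
9 → extends → [5, 9]
13 → extends → [5, 9, 13]
11 → replaces 13 → [5, 9, 11]
15 → extends → [5, 9, 11, 15]
16 → extends → [5, 9, 11, 15, 16]
19 → extends → [5, 9, 11, 15, 16, 19]
22 → extends → [5, 9, 11, 15, 16, 19, 22]
19 → already a tail → [5, 9, 11, 15, 16, 19, 22]
23 → extends → [5, 9, 11, 15, 16, 19, 22, 23]
27 → extends → [5, 9, 11, 15, 16, 19, 22, 23, 27]
34 → extends → [5, 9, 11, 15, 16, 19, 22, 23, 27, 34]
Ten tails, so the longest strictly increasing subsequence has length 10 (e.g. 5, 9, 13, 15, 16, 19, 22, 23, 27, 34).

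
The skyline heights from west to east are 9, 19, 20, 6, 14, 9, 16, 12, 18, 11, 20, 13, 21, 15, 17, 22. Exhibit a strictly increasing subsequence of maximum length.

Patience tails give the LIS length; then backtrack through the dp parents:
9 → extends → [9]
19 → extends → [9, 19]
20 → extends → [9, 19, 20]
6 → replaces 9 → [6, 19, 20]
14 → replaces 19 → [6, 14, 20]
9 → replaces 14 → [6, 9, 20]
16 → replaces 20 → [6, 9, 16]
12 → replaces 16 → [6, 9, 12]
18 → extends → [6, 9, 12, 18]
11 → replaces 12 → [6, 9, 11, 18]
20 → extends → [6, 9, 11, 18, 20]
13 → replaces 18 → [6, 9, 11, 13, 20]
21 → extends → [6, 9, 11, 13, 20, 21]
15 → replaces 20 → [6, 9, 11, 13, 15, 21]
17 → replaces 21 → [6, 9, 11, 13, 15, 17]
22 → extends → [6, 9, 11, 13, 15, 17, 22]
Length 7; one witness is 9, 14, 16, 18, 20, 21, 22.

9, 14, 16, 18, 20, 21, 22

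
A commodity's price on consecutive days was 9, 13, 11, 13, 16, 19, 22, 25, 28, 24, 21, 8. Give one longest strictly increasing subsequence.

9, 11, 13, 16, 19, 22, 25, 28

Patience tails give the LIS length; then backtrack through the dp parents:
9 → extends → [9]
13 → extends → [9, 13]
11 → replaces 13 → [9, 11]
13 → extends → [9, 11, 13]
16 → extends → [9, 11, 13, 16]
19 → extends → [9, 11, 13, 16, 19]
22 → extends → [9, 11, 13, 16, 19, 22]
25 → extends → [9, 11, 13, 16, 19, 22, 25]
28 → extends → [9, 11, 13, 16, 19, 22, 25, 28]
24 → replaces 25 → [9, 11, 13, 16, 19, 22, 24, 28]
21 → replaces 22 → [9, 11, 13, 16, 19, 21, 24, 28]
8 → replaces 9 → [8, 11, 13, 16, 19, 21, 24, 28]
Length 8; one witness is 9, 11, 13, 16, 19, 22, 25, 28.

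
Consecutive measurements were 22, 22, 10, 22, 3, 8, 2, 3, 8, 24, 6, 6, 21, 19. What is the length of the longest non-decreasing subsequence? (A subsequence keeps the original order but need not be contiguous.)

Track the smallest tail for each achievable length (allowing ties):
22 → extends → [22]
22 → extends → [22, 22]
10 → replaces 22 → [10, 22]
22 → extends → [10, 22, 22]
3 → replaces 10 → [3, 22, 22]
8 → replaces 22 → [3, 8, 22]
2 → replaces 3 → [2, 8, 22]
3 → replaces 8 → [2, 3, 22]
8 → replaces 22 → [2, 3, 8]
24 → extends → [2, 3, 8, 24]
6 → replaces 8 → [2, 3, 6, 24]
6 → replaces 24 → [2, 3, 6, 6]
21 → extends → [2, 3, 6, 6, 21]
19 → replaces 21 → [2, 3, 6, 6, 19]
Five tails, so the longest non-decreasing subsequence has length 5 (e.g. 3, 3, 6, 6, 21).

5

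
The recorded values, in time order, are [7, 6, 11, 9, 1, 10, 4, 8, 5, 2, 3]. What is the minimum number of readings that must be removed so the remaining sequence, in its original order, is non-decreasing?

Fewest deletions = n − (longest non-decreasing subsequence).
Patience tails:
7 → extends → [7]
6 → replaces 7 → [6]
11 → extends → [6, 11]
9 → replaces 11 → [6, 9]
1 → replaces 6 → [1, 9]
10 → extends → [1, 9, 10]
4 → replaces 9 → [1, 4, 10]
8 → replaces 10 → [1, 4, 8]
5 → replaces 8 → [1, 4, 5]
2 → replaces 4 → [1, 2, 5]
3 → replaces 5 → [1, 2, 3]
Longest non-decreasing subsequence has length 3, so deletions = 11 − 3 = 8.

8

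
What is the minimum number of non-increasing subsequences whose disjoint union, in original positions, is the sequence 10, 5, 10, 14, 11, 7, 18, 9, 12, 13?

Place each on the leftmost legal pile:
10 → new pile 1 (tops now [10])
5 → pile 1 (tops now [5])
10 → new pile 2 (tops now [5, 10])
14 → new pile 3 (tops now [5, 10, 14])
11 → pile 3 (tops now [5, 10, 11])
7 → pile 2 (tops now [5, 7, 11])
18 → new pile 4 (tops now [5, 7, 11, 18])
9 → pile 3 (tops now [5, 7, 9, 18])
12 → pile 4 (tops now [5, 7, 9, 12])
13 → new pile 5 (tops now [5, 7, 9, 12, 13])
Five piles.

5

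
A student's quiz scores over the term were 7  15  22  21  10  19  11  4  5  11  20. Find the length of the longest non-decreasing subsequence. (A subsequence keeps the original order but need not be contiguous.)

5

Track the smallest tail for each achievable length (allowing ties):
7 → extends → [7]
15 → extends → [7, 15]
22 → extends → [7, 15, 22]
21 → replaces 22 → [7, 15, 21]
10 → replaces 15 → [7, 10, 21]
19 → replaces 21 → [7, 10, 19]
11 → replaces 19 → [7, 10, 11]
4 → replaces 7 → [4, 10, 11]
5 → replaces 10 → [4, 5, 11]
11 → extends → [4, 5, 11, 11]
20 → extends → [4, 5, 11, 11, 20]
Five tails, so the longest non-decreasing subsequence has length 5 (e.g. 7, 10, 11, 11, 20).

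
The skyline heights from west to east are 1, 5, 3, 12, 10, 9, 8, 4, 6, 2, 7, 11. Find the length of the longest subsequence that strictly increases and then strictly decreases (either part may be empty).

8

inc[i] = longest strictly increasing subsequence ending at i; dec[i] = longest strictly decreasing subsequence starting at i:
i:      1  2  3  4  5  6  7  8  9 10 11 12
a[i]:   1  5  3 12 10  9  8  4  6  2  7 11
inc:    1  2  2  3  3  3  3  3  4  2  5  6
dec:    1  3  2  6  5  4  3  2  2  1  1  1
Best peak at i=4 (value 12): inc=3, dec=6, length 3+6−1 = 8.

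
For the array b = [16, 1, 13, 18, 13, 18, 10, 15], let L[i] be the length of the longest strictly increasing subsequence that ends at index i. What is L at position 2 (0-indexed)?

dp[i] = 1 + max{dp[j] : j<i, b[j]<b[i]} (or 1 if no such j):
i:      0  1  2  3  4  5  6  7
b[i]:  16  1 13 18 13 18 10 15
dp:     1  1  2  3  2  3  2  3
At index 2 the value is 2.

2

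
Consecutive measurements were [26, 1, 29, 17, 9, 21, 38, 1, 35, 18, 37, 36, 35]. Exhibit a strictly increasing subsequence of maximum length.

Patience tails give the LIS length; then backtrack through the dp parents:
26 → extends → [26]
1 → replaces 26 → [1]
29 → extends → [1, 29]
17 → replaces 29 → [1, 17]
9 → replaces 17 → [1, 9]
21 → extends → [1, 9, 21]
38 → extends → [1, 9, 21, 38]
1 → already a tail → [1, 9, 21, 38]
35 → replaces 38 → [1, 9, 21, 35]
18 → replaces 21 → [1, 9, 18, 35]
37 → extends → [1, 9, 18, 35, 37]
36 → replaces 37 → [1, 9, 18, 35, 36]
35 → already a tail → [1, 9, 18, 35, 36]
Length 5; one witness is 1, 17, 21, 35, 37.

1, 17, 21, 35, 37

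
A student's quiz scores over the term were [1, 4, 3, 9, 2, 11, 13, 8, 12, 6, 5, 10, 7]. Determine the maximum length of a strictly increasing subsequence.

Track the smallest tail for each achievable length (strict):
1 → extends → [1]
4 → extends → [1, 4]
3 → replaces 4 → [1, 3]
9 → extends → [1, 3, 9]
2 → replaces 3 → [1, 2, 9]
11 → extends → [1, 2, 9, 11]
13 → extends → [1, 2, 9, 11, 13]
8 → replaces 9 → [1, 2, 8, 11, 13]
12 → replaces 13 → [1, 2, 8, 11, 12]
6 → replaces 8 → [1, 2, 6, 11, 12]
5 → replaces 6 → [1, 2, 5, 11, 12]
10 → replaces 11 → [1, 2, 5, 10, 12]
7 → replaces 10 → [1, 2, 5, 7, 12]
Five tails, so the longest strictly increasing subsequence has length 5 (e.g. 1, 4, 9, 11, 13).

5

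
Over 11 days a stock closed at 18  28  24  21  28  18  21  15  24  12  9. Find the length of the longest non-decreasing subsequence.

Let dp[i] be the length of the longest such subsequence ending at index i:
i:      1  2  3  4  5  6  7  8  9 10 11
a[i]:  18 28 24 21 28 18 21 15 24 12  9
dp:     1  2  2  2  3  2  3  1  4  1  1
Maximum dp value is 4.

4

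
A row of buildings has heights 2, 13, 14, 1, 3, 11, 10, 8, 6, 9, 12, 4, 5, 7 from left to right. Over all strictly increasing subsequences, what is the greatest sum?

34

Let S[i] be the best sum of a strictly increasing subsequence ending at i:
i:      1  2  3  4  5  6  7  8  9 10 11 12 13 14
a[i]:   2 13 14  1  3 11 10  8  6  9 12  4  5  7
S:      2 15 29  1  5 16 15 13 11 22 34  9 14 21
Maximum is 34 (e.g. 2 + 3 + 8 + 9 + 12).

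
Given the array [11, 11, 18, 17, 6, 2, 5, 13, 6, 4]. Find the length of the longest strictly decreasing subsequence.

5

Negate each value so 'decreasing' becomes 'increasing', then run patience tails on the negated sequence:
-11 → extends → [-11]
-11 → already a tail → [-11]
-18 → replaces -11 → [-18]
-17 → extends → [-18, -17]
-6 → extends → [-18, -17, -6]
-2 → extends → [-18, -17, -6, -2]
-5 → replaces -2 → [-18, -17, -6, -5]
-13 → replaces -6 → [-18, -17, -13, -5]
-6 → replaces -5 → [-18, -17, -13, -6]
-4 → extends → [-18, -17, -13, -6, -4]
Five tails, so the longest strictly decreasing subsequence of the original has length 5.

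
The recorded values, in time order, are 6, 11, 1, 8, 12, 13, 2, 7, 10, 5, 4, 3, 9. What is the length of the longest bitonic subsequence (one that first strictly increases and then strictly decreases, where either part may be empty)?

8

inc[i] = longest strictly increasing subsequence ending at i; dec[i] = longest strictly decreasing subsequence starting at i:
i:      1  2  3  4  5  6  7  8  9 10 11 12 13
a[i]:   6 11  1  8 12 13  2  7 10  5  4  3  9
inc:    1  2  1  2  3  4  2  3  4  3  3  3  4
dec:    4  6  1  5  5  5  1  4  4  3  2  1  1
Best peak at i=6 (value 13): inc=4, dec=5, length 4+5−1 = 8.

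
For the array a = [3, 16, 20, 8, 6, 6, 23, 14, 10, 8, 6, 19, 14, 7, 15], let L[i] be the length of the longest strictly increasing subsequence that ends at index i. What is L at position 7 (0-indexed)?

3

dp[i] = 1 + max{dp[j] : j<i, a[j]<a[i]} (or 1 if no such j):
i:      0  1  2  3  4  5  6  7  8  9 10 11 12 13 14
a[i]:   3 16 20  8  6  6 23 14 10  8  6 19 14  7 15
dp:     1  2  3  2  2  2  4  3  3  3  2  4  4  3  5
At index 7 the value is 3.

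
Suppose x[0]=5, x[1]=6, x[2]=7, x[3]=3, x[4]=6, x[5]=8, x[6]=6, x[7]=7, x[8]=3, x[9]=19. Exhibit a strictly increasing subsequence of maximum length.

5, 6, 7, 8, 19

Patience tails give the LIS length; then backtrack through the dp parents:
5 → extends → [5]
6 → extends → [5, 6]
7 → extends → [5, 6, 7]
3 → replaces 5 → [3, 6, 7]
6 → already a tail → [3, 6, 7]
8 → extends → [3, 6, 7, 8]
6 → already a tail → [3, 6, 7, 8]
7 → already a tail → [3, 6, 7, 8]
3 → already a tail → [3, 6, 7, 8]
19 → extends → [3, 6, 7, 8, 19]
Length 5; one witness is 5, 6, 7, 8, 19.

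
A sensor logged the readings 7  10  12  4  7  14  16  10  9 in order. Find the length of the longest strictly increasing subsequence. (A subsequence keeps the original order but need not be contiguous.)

Let dp[i] be the length of the longest such subsequence ending at index i:
i:      1  2  3  4  5  6  7  8  9
a[i]:   7 10 12  4  7 14 16 10  9
dp:     1  2  3  1  2  4  5  3  3
Maximum dp value is 5.

5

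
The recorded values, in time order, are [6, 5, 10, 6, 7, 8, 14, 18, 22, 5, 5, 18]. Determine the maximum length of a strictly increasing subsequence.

7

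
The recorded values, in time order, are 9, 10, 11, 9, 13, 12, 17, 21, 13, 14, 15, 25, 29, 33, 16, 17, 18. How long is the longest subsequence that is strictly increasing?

10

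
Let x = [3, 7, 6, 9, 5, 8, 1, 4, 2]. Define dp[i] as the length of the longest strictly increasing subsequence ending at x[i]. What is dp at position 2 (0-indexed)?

2

dp[i] = 1 + max{dp[j] : j<i, x[j]<x[i]} (or 1 if no such j):
i:     0 1 2 3 4 5 6 7 8
x[i]:  3 7 6 9 5 8 1 4 2
dp:    1 2 2 3 2 3 1 2 2
At index 2 the value is 2.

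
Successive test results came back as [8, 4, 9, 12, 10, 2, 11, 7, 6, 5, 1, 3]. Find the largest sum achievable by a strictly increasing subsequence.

Let S[i] be the best sum of a strictly increasing subsequence ending at i:
i:      1  2  3  4  5  6  7  8  9 10 11 12
a[i]:   8  4  9 12 10  2 11  7  6  5  1  3
S:      8  4 17 29 27  2 38 11 10  9  1  5
Maximum is 38 (e.g. 8 + 9 + 10 + 11).

38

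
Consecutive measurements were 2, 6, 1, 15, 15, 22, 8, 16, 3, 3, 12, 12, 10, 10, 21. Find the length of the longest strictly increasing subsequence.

Track the smallest tail for each achievable length (strict):
2 → extends → [2]
6 → extends → [2, 6]
1 → replaces 2 → [1, 6]
15 → extends → [1, 6, 15]
15 → already a tail → [1, 6, 15]
22 → extends → [1, 6, 15, 22]
8 → replaces 15 → [1, 6, 8, 22]
16 → replaces 22 → [1, 6, 8, 16]
3 → replaces 6 → [1, 3, 8, 16]
3 → already a tail → [1, 3, 8, 16]
12 → replaces 16 → [1, 3, 8, 12]
12 → already a tail → [1, 3, 8, 12]
10 → replaces 12 → [1, 3, 8, 10]
10 → already a tail → [1, 3, 8, 10]
21 → extends → [1, 3, 8, 10, 21]
Five tails, so the longest strictly increasing subsequence has length 5 (e.g. 2, 6, 15, 16, 21).

5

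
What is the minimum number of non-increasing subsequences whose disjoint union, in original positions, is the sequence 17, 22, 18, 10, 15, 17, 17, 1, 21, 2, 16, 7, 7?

The minimum number of non-increasing subsequences covering a sequence equals the length of its longest strictly increasing subsequence.
LIS length is 4 (e.g. 10, 15, 17, 21), so 4 piles are needed.

4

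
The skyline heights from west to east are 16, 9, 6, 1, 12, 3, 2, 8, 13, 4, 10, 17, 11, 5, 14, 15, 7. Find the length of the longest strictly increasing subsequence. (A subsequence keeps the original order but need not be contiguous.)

Track the smallest tail for each achievable length (strict):
16 → extends → [16]
9 → replaces 16 → [9]
6 → replaces 9 → [6]
1 → replaces 6 → [1]
12 → extends → [1, 12]
3 → replaces 12 → [1, 3]
2 → replaces 3 → [1, 2]
8 → extends → [1, 2, 8]
13 → extends → [1, 2, 8, 13]
4 → replaces 8 → [1, 2, 4, 13]
10 → replaces 13 → [1, 2, 4, 10]
17 → extends → [1, 2, 4, 10, 17]
11 → replaces 17 → [1, 2, 4, 10, 11]
5 → replaces 10 → [1, 2, 4, 5, 11]
14 → extends → [1, 2, 4, 5, 11, 14]
15 → extends → [1, 2, 4, 5, 11, 14, 15]
7 → replaces 11 → [1, 2, 4, 5, 7, 14, 15]
Seven tails, so the longest strictly increasing subsequence has length 7 (e.g. 1, 3, 8, 10, 11, 14, 15).

7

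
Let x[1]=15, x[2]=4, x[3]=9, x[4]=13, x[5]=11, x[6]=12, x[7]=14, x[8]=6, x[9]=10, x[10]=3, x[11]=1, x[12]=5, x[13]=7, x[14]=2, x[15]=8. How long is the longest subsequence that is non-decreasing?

5

Track the smallest tail for each achievable length (allowing ties):
15 → extends → [15]
4 → replaces 15 → [4]
9 → extends → [4, 9]
13 → extends → [4, 9, 13]
11 → replaces 13 → [4, 9, 11]
12 → extends → [4, 9, 11, 12]
14 → extends → [4, 9, 11, 12, 14]
6 → replaces 9 → [4, 6, 11, 12, 14]
10 → replaces 11 → [4, 6, 10, 12, 14]
3 → replaces 4 → [3, 6, 10, 12, 14]
1 → replaces 3 → [1, 6, 10, 12, 14]
5 → replaces 6 → [1, 5, 10, 12, 14]
7 → replaces 10 → [1, 5, 7, 12, 14]
2 → replaces 5 → [1, 2, 7, 12, 14]
8 → replaces 12 → [1, 2, 7, 8, 14]
Five tails, so the longest non-decreasing subsequence has length 5 (e.g. 4, 9, 11, 12, 14).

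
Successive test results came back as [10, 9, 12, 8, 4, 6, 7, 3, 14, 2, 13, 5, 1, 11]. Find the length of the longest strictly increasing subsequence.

4

Let dp[i] be the length of the longest such subsequence ending at index i:
i:      1  2  3  4  5  6  7  8  9 10 11 12 13 14
a[i]:  10  9 12  8  4  6  7  3 14  2 13  5  1 11
dp:     1  1  2  1  1  2  3  1  4  1  4  2  1  4
Maximum dp value is 4.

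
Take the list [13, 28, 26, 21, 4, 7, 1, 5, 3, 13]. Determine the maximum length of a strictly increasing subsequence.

3

Track the smallest tail for each achievable length (strict):
13 → extends → [13]
28 → extends → [13, 28]
26 → replaces 28 → [13, 26]
21 → replaces 26 → [13, 21]
4 → replaces 13 → [4, 21]
7 → replaces 21 → [4, 7]
1 → replaces 4 → [1, 7]
5 → replaces 7 → [1, 5]
3 → replaces 5 → [1, 3]
13 → extends → [1, 3, 13]
Three tails, so the longest strictly increasing subsequence has length 3 (e.g. 4, 7, 13).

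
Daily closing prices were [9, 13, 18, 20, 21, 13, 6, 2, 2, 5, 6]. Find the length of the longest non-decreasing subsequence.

Let dp[i] be the length of the longest such subsequence ending at index i:
i:      1  2  3  4  5  6  7  8  9 10 11
a[i]:   9 13 18 20 21 13  6  2  2  5  6
dp:     1  2  3  4  5  3  1  1  2  3  4
Maximum dp value is 5.

5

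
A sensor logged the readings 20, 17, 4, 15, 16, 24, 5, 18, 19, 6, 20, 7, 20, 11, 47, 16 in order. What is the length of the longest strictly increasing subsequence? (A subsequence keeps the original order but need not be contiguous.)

Track the smallest tail for each achievable length (strict):
20 → extends → [20]
17 → replaces 20 → [17]
4 → replaces 17 → [4]
15 → extends → [4, 15]
16 → extends → [4, 15, 16]
24 → extends → [4, 15, 16, 24]
5 → replaces 15 → [4, 5, 16, 24]
18 → replaces 24 → [4, 5, 16, 18]
19 → extends → [4, 5, 16, 18, 19]
6 → replaces 16 → [4, 5, 6, 18, 19]
20 → extends → [4, 5, 6, 18, 19, 20]
7 → replaces 18 → [4, 5, 6, 7, 19, 20]
20 → already a tail → [4, 5, 6, 7, 19, 20]
11 → replaces 19 → [4, 5, 6, 7, 11, 20]
47 → extends → [4, 5, 6, 7, 11, 20, 47]
16 → replaces 20 → [4, 5, 6, 7, 11, 16, 47]
Seven tails, so the longest strictly increasing subsequence has length 7 (e.g. 4, 15, 16, 18, 19, 20, 47).

7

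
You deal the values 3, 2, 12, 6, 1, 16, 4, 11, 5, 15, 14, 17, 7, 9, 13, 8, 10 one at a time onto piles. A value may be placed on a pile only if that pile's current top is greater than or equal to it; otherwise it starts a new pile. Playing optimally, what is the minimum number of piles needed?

Place each on the leftmost legal pile:
3 → new pile 1 (tops now [3])
2 → pile 1 (tops now [2])
12 → new pile 2 (tops now [2, 12])
6 → pile 2 (tops now [2, 6])
1 → pile 1 (tops now [1, 6])
16 → new pile 3 (tops now [1, 6, 16])
4 → pile 2 (tops now [1, 4, 16])
11 → pile 3 (tops now [1, 4, 11])
5 → pile 3 (tops now [1, 4, 5])
15 → new pile 4 (tops now [1, 4, 5, 15])
14 → pile 4 (tops now [1, 4, 5, 14])
17 → new pile 5 (tops now [1, 4, 5, 14, 17])
7 → pile 4 (tops now [1, 4, 5, 7, 17])
9 → pile 5 (tops now [1, 4, 5, 7, 9])
13 → new pile 6 (tops now [1, 4, 5, 7, 9, 13])
8 → pile 5 (tops now [1, 4, 5, 7, 8, 13])
10 → pile 6 (tops now [1, 4, 5, 7, 8, 10])
Six piles.

6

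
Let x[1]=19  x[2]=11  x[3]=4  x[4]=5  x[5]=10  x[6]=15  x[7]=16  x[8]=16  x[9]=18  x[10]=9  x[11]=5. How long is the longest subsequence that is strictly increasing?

6

Track the smallest tail for each achievable length (strict):
19 → extends → [19]
11 → replaces 19 → [11]
4 → replaces 11 → [4]
5 → extends → [4, 5]
10 → extends → [4, 5, 10]
15 → extends → [4, 5, 10, 15]
16 → extends → [4, 5, 10, 15, 16]
16 → already a tail → [4, 5, 10, 15, 16]
18 → extends → [4, 5, 10, 15, 16, 18]
9 → replaces 10 → [4, 5, 9, 15, 16, 18]
5 → already a tail → [4, 5, 9, 15, 16, 18]
Six tails, so the longest strictly increasing subsequence has length 6 (e.g. 4, 5, 10, 15, 16, 18).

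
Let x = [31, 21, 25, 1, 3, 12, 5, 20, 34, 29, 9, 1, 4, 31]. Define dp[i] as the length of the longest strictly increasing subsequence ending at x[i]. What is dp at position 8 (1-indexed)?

dp[i] = 1 + max{dp[j] : j<i, x[j]<x[i]} (or 1 if no such j):
i:      1  2  3  4  5  6  7  8  9 10 11 12 13 14
x[i]:  31 21 25  1  3 12  5 20 34 29  9  1  4 31
dp:     1  1  2  1  2  3  3  4  5  5  4  1  3  6
At index 8 the value is 4.

4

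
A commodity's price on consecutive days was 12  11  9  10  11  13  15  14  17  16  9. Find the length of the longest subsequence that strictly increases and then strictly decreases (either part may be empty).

inc[i] = longest strictly increasing subsequence ending at i; dec[i] = longest strictly decreasing subsequence starting at i:
i:      1  2  3  4  5  6  7  8  9 10 11
a[i]:  12 11  9 10 11 13 15 14 17 16  9
inc:    1  1  1  2  3  4  5  5  6  6  1
dec:    4  3  1  2  2  2  3  2  3  2  1
Best peak at i=9 (value 17): inc=6, dec=3, length 6+3−1 = 8.

8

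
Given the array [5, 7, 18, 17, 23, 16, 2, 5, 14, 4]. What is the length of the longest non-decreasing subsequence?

Let dp[i] be the length of the longest such subsequence ending at index i:
i:      1  2  3  4  5  6  7  8  9 10
a[i]:   5  7 18 17 23 16  2  5 14  4
dp:     1  2  3  3  4  3  1  2  3  2
Maximum dp value is 4.

4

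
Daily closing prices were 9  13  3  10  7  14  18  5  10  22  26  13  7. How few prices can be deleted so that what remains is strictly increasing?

7

Fewest deletions = n − (longest strictly increasing subsequence).
i:      1  2  3  4  5  6  7  8  9 10 11 12 13
a[i]:   9 13  3 10  7 14 18  5 10 22 26 13  7
dp:     1  2  1  2  2  3  4  2  3  5  6  4  3
max dp = 6, so deletions = 13 − 6 = 7.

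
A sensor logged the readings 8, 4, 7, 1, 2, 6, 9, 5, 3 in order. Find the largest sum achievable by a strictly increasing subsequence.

Let S[i] be the best sum of a strictly increasing subsequence ending at i:
i:      1  2  3  4  5  6  7  8  9
a[i]:   8  4  7  1  2  6  9  5  3
S:      8  4 11  1  3 10 20  9  6
Maximum is 20 (e.g. 4 + 7 + 9).

20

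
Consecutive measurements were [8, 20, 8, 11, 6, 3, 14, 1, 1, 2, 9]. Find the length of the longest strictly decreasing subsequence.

5

Negate each value so 'decreasing' becomes 'increasing', then run patience tails on the negated sequence:
-8 → extends → [-8]
-20 → replaces -8 → [-20]
-8 → extends → [-20, -8]
-11 → replaces -8 → [-20, -11]
-6 → extends → [-20, -11, -6]
-3 → extends → [-20, -11, -6, -3]
-14 → replaces -11 → [-20, -14, -6, -3]
-1 → extends → [-20, -14, -6, -3, -1]
-1 → already a tail → [-20, -14, -6, -3, -1]
-2 → replaces -1 → [-20, -14, -6, -3, -2]
-9 → replaces -6 → [-20, -14, -9, -3, -2]
Five tails, so the longest strictly decreasing subsequence of the original has length 5.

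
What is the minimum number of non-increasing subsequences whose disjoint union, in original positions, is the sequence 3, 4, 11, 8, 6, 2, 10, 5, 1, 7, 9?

Place each on the leftmost legal pile:
3 → new pile 1 (tops now [3])
4 → new pile 2 (tops now [3, 4])
11 → new pile 3 (tops now [3, 4, 11])
8 → pile 3 (tops now [3, 4, 8])
6 → pile 3 (tops now [3, 4, 6])
2 → pile 1 (tops now [2, 4, 6])
10 → new pile 4 (tops now [2, 4, 6, 10])
5 → pile 3 (tops now [2, 4, 5, 10])
1 → pile 1 (tops now [1, 4, 5, 10])
7 → pile 4 (tops now [1, 4, 5, 7])
9 → new pile 5 (tops now [1, 4, 5, 7, 9])
Five piles.

5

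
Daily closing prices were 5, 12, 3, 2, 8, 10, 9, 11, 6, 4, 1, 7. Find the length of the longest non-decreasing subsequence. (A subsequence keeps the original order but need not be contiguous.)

4

Track the smallest tail for each achievable length (allowing ties):
5 → extends → [5]
12 → extends → [5, 12]
3 → replaces 5 → [3, 12]
2 → replaces 3 → [2, 12]
8 → replaces 12 → [2, 8]
10 → extends → [2, 8, 10]
9 → replaces 10 → [2, 8, 9]
11 → extends → [2, 8, 9, 11]
6 → replaces 8 → [2, 6, 9, 11]
4 → replaces 6 → [2, 4, 9, 11]
1 → replaces 2 → [1, 4, 9, 11]
7 → replaces 9 → [1, 4, 7, 11]
Four tails, so the longest non-decreasing subsequence has length 4 (e.g. 5, 8, 10, 11).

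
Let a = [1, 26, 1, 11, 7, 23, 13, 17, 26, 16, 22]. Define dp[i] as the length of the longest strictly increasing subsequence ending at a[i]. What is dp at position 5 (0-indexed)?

dp[i] = 1 + max{dp[j] : j<i, a[j]<a[i]} (or 1 if no such j):
i:      0  1  2  3  4  5  6  7  8  9 10
a[i]:   1 26  1 11  7 23 13 17 26 16 22
dp:     1  2  1  2  2  3  3  4  5  4  5
At index 5 the value is 3.

3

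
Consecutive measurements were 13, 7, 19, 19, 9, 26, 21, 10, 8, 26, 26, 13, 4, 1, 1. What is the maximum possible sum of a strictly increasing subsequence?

Let S[i] be the best sum of a strictly increasing subsequence ending at i:
i:      1  2  3  4  5  6  7  8  9 10 11 12 13 14 15
a[i]:  13  7 19 19  9 26 21 10  8 26 26 13  4  1  1
S:     13  7 32 32 16 58 53 26 15 79 79 39  4  1  1
Maximum is 79 (e.g. 13 + 19 + 21 + 26).

79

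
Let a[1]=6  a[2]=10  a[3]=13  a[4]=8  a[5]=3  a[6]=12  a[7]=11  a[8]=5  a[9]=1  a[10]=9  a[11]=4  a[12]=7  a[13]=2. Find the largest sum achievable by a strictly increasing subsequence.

29

Let S[i] be the best sum of a strictly increasing subsequence ending at i:
i:      1  2  3  4  5  6  7  8  9 10 11 12 13
a[i]:   6 10 13  8  3 12 11  5  1  9  4  7  2
S:      6 16 29 14  3 28 27  8  1 23  7 15  3
Maximum is 29 (e.g. 6 + 10 + 13).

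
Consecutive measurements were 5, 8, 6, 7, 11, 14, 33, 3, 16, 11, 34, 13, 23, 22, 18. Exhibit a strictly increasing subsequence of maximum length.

Patience tails give the LIS length; then backtrack through the dp parents:
5 → extends → [5]
8 → extends → [5, 8]
6 → replaces 8 → [5, 6]
7 → extends → [5, 6, 7]
11 → extends → [5, 6, 7, 11]
14 → extends → [5, 6, 7, 11, 14]
33 → extends → [5, 6, 7, 11, 14, 33]
3 → replaces 5 → [3, 6, 7, 11, 14, 33]
16 → replaces 33 → [3, 6, 7, 11, 14, 16]
11 → already a tail → [3, 6, 7, 11, 14, 16]
34 → extends → [3, 6, 7, 11, 14, 16, 34]
13 → replaces 14 → [3, 6, 7, 11, 13, 16, 34]
23 → replaces 34 → [3, 6, 7, 11, 13, 16, 23]
22 → replaces 23 → [3, 6, 7, 11, 13, 16, 22]
18 → replaces 22 → [3, 6, 7, 11, 13, 16, 18]
Length 7; one witness is 5, 6, 7, 11, 14, 33, 34.

5, 6, 7, 11, 14, 33, 34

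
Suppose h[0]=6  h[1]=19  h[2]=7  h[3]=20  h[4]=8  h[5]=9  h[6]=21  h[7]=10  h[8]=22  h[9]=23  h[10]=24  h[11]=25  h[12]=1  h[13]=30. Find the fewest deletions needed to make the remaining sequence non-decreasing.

Fewest deletions = n − (longest non-decreasing subsequence).
i:      0  1  2  3  4  5  6  7  8  9 10 11 12 13
h[i]:   6 19  7 20  8  9 21 10 22 23 24 25  1 30
dp:     1  2  2  3  3  4  5  5  6  7  8  9  1 10
max dp = 10, so deletions = 14 − 10 = 4.

4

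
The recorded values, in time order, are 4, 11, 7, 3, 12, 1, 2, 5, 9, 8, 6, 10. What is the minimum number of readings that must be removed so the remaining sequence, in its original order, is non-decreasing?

Fewest deletions = n − (longest non-decreasing subsequence).
Patience tails:
4 → extends → [4]
11 → extends → [4, 11]
7 → replaces 11 → [4, 7]
3 → replaces 4 → [3, 7]
12 → extends → [3, 7, 12]
1 → replaces 3 → [1, 7, 12]
2 → replaces 7 → [1, 2, 12]
5 → replaces 12 → [1, 2, 5]
9 → extends → [1, 2, 5, 9]
8 → replaces 9 → [1, 2, 5, 8]
6 → replaces 8 → [1, 2, 5, 6]
10 → extends → [1, 2, 5, 6, 10]
Longest non-decreasing subsequence has length 5, so deletions = 12 − 5 = 7.

7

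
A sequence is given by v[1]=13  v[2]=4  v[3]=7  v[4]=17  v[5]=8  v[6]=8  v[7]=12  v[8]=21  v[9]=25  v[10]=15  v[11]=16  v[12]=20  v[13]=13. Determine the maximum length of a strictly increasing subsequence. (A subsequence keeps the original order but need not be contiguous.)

Track the smallest tail for each achievable length (strict):
13 → extends → [13]
4 → replaces 13 → [4]
7 → extends → [4, 7]
17 → extends → [4, 7, 17]
8 → replaces 17 → [4, 7, 8]
8 → already a tail → [4, 7, 8]
12 → extends → [4, 7, 8, 12]
21 → extends → [4, 7, 8, 12, 21]
25 → extends → [4, 7, 8, 12, 21, 25]
15 → replaces 21 → [4, 7, 8, 12, 15, 25]
16 → replaces 25 → [4, 7, 8, 12, 15, 16]
20 → extends → [4, 7, 8, 12, 15, 16, 20]
13 → replaces 15 → [4, 7, 8, 12, 13, 16, 20]
Seven tails, so the longest strictly increasing subsequence has length 7 (e.g. 4, 7, 8, 12, 15, 16, 20).

7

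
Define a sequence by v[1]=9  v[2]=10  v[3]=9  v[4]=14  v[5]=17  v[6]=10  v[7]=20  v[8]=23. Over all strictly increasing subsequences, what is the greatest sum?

93

Let S[i] be the best sum of a strictly increasing subsequence ending at i:
i:      1  2  3  4  5  6  7  8
v[i]:   9 10  9 14 17 10 20 23
S:      9 19  9 33 50 19 70 93
Maximum is 93 (e.g. 9 + 10 + 14 + 17 + 20 + 23).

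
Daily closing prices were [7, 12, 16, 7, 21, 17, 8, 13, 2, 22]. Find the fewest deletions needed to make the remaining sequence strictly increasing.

Fewest deletions = n − (longest strictly increasing subsequence).
Patience tails:
7 → extends → [7]
12 → extends → [7, 12]
16 → extends → [7, 12, 16]
7 → already a tail → [7, 12, 16]
21 → extends → [7, 12, 16, 21]
17 → replaces 21 → [7, 12, 16, 17]
8 → replaces 12 → [7, 8, 16, 17]
13 → replaces 16 → [7, 8, 13, 17]
2 → replaces 7 → [2, 8, 13, 17]
22 → extends → [2, 8, 13, 17, 22]
Longest strictly increasing subsequence has length 5, so deletions = 10 − 5 = 5.

5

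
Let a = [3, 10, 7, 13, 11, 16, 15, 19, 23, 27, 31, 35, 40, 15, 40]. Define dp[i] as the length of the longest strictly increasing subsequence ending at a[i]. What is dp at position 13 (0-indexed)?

dp[i] = 1 + max{dp[j] : j<i, a[j]<a[i]} (or 1 if no such j):
i:      0  1  2  3  4  5  6  7  8  9 10 11 12 13 14
a[i]:   3 10  7 13 11 16 15 19 23 27 31 35 40 15 40
dp:     1  2  2  3  3  4  4  5  6  7  8  9 10  4 10
At index 13 the value is 4.

4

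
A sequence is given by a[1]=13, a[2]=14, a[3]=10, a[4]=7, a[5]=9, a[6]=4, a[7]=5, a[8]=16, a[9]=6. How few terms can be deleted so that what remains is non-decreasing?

Fewest deletions = n − (longest non-decreasing subsequence).
i:      1  2  3  4  5  6  7  8  9
a[i]:  13 14 10  7  9  4  5 16  6
dp:     1  2  1  1  2  1  2  3  3
max dp = 3, so deletions = 9 − 3 = 6.

6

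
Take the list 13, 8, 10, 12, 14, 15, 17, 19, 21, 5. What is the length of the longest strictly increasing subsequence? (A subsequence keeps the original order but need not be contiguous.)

Track the smallest tail for each achievable length (strict):
13 → extends → [13]
8 → replaces 13 → [8]
10 → extends → [8, 10]
12 → extends → [8, 10, 12]
14 → extends → [8, 10, 12, 14]
15 → extends → [8, 10, 12, 14, 15]
17 → extends → [8, 10, 12, 14, 15, 17]
19 → extends → [8, 10, 12, 14, 15, 17, 19]
21 → extends → [8, 10, 12, 14, 15, 17, 19, 21]
5 → replaces 8 → [5, 10, 12, 14, 15, 17, 19, 21]
Eight tails, so the longest strictly increasing subsequence has length 8 (e.g. 8, 10, 12, 14, 15, 17, 19, 21).

8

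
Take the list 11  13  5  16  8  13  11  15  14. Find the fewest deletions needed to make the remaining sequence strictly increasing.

5

Fewest deletions = n − (longest strictly increasing subsequence).
Patience tails:
11 → extends → [11]
13 → extends → [11, 13]
5 → replaces 11 → [5, 13]
16 → extends → [5, 13, 16]
8 → replaces 13 → [5, 8, 16]
13 → replaces 16 → [5, 8, 13]
11 → replaces 13 → [5, 8, 11]
15 → extends → [5, 8, 11, 15]
14 → replaces 15 → [5, 8, 11, 14]
Longest strictly increasing subsequence has length 4, so deletions = 9 − 4 = 5.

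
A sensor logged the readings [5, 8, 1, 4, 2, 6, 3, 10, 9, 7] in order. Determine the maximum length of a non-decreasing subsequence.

4

Let dp[i] be the length of the longest such subsequence ending at index i:
i:      1  2  3  4  5  6  7  8  9 10
a[i]:   5  8  1  4  2  6  3 10  9  7
dp:     1  2  1  2  2  3  3  4  4  4
Maximum dp value is 4.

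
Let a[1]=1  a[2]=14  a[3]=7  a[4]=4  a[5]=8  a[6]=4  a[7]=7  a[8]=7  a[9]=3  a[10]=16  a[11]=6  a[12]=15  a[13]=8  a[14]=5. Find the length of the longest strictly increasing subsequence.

4

Track the smallest tail for each achievable length (strict):
1 → extends → [1]
14 → extends → [1, 14]
7 → replaces 14 → [1, 7]
4 → replaces 7 → [1, 4]
8 → extends → [1, 4, 8]
4 → already a tail → [1, 4, 8]
7 → replaces 8 → [1, 4, 7]
7 → already a tail → [1, 4, 7]
3 → replaces 4 → [1, 3, 7]
16 → extends → [1, 3, 7, 16]
6 → replaces 7 → [1, 3, 6, 16]
15 → replaces 16 → [1, 3, 6, 15]
8 → replaces 15 → [1, 3, 6, 8]
5 → replaces 6 → [1, 3, 5, 8]
Four tails, so the longest strictly increasing subsequence has length 4 (e.g. 1, 7, 8, 16).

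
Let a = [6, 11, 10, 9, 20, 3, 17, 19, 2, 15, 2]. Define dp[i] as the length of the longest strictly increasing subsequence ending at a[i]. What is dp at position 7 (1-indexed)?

dp[i] = 1 + max{dp[j] : j<i, a[j]<a[i]} (or 1 if no such j):
i:      1  2  3  4  5  6  7  8  9 10 11
a[i]:   6 11 10  9 20  3 17 19  2 15  2
dp:     1  2  2  2  3  1  3  4  1  3  1
At index 7 the value is 3.

3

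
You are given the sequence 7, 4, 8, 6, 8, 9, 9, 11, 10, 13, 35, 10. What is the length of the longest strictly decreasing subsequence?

2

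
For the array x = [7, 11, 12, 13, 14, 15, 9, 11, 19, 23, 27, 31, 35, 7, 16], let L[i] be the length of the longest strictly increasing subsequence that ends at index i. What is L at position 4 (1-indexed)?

dp[i] = 1 + max{dp[j] : j<i, x[j]<x[i]} (or 1 if no such j):
i:      1  2  3  4  5  6  7  8  9 10 11 12 13 14 15
x[i]:   7 11 12 13 14 15  9 11 19 23 27 31 35  7 16
dp:     1  2  3  4  5  6  2  3  7  8  9 10 11  1  7
At index 4 the value is 4.

4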